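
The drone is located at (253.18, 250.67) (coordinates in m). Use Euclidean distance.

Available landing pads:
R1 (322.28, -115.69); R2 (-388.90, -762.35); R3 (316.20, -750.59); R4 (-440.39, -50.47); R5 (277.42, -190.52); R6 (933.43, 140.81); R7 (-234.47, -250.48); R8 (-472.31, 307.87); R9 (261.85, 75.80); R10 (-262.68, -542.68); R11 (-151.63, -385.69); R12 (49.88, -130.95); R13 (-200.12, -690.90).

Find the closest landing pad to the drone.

R9

Distances from (253.18, 250.67):
R1: 372.82 m
R2: 1199.36 m
R3: 1003.24 m
R4: 756.12 m
R5: 441.86 m
R6: 689.06 m
R7: 699.25 m
R8: 727.74 m
R9: 175.08 m
R10: 946.32 m
R11: 754.21 m
R12: 432.39 m
R13: 1045.00 m
Minimum: R9 at 175.08 m.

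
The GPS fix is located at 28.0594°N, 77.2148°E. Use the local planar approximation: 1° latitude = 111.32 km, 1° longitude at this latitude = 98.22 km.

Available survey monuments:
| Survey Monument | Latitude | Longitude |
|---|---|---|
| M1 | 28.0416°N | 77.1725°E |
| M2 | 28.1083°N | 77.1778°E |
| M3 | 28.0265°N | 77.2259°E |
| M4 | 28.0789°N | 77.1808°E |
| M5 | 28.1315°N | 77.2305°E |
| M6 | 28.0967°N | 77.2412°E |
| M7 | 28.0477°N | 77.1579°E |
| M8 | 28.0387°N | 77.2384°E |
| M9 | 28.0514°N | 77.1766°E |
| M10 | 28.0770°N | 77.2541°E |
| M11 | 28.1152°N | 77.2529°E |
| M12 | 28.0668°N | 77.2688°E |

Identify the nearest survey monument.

Distances from 28.0594°N, 77.2148°E:
M1: √((-0.0178·111.32)² + (-0.0423·98.22)²) = √(3.926326 + 17.261582) = 4.6030 km
M2: √((0.0489·111.32)² + (-0.0370·98.22)²) = √(29.632215 + 13.206974) = 6.5452 km
M3: √((-0.0329·111.32)² + (0.0111·98.22)²) = √(13.413379 + 1.188628) = 3.8213 km
M4: √((0.0195·111.32)² + (-0.0340·98.22)²) = √(4.712112 + 11.152127) = 3.9830 km
M5: √((0.0721·111.32)² + (0.0157·98.22)²) = √(64.419437 + 2.377931) = 8.1730 km
M6: √((0.0373·111.32)² + (0.0264·98.22)²) = √(17.241064 + 6.723690) = 4.8954 km
M7: √((-0.0117·111.32)² + (-0.0569·98.22)²) = √(1.696360 + 31.233769) = 5.7385 km
M8: √((-0.0207·111.32)² + (0.0236·98.22)²) = √(5.309909 + 5.373087) = 3.2685 km
M9: √((-0.0080·111.32)² + (-0.0382·98.22)²) = √(0.793097 + 14.077534) = 3.8562 km
M10: √((0.0176·111.32)² + (0.0393·98.22)²) = √(3.838590 + 14.899955) = 4.3288 km
M11: √((0.0558·111.32)² + (0.0381·98.22)²) = √(38.584670 + 14.003926) = 7.2518 km
M12: √((0.0074·111.32)² + (0.0540·98.22)²) = √(0.678594 + 28.131143) = 5.3675 km
Minimum: M8 at 3.2685 km.

M8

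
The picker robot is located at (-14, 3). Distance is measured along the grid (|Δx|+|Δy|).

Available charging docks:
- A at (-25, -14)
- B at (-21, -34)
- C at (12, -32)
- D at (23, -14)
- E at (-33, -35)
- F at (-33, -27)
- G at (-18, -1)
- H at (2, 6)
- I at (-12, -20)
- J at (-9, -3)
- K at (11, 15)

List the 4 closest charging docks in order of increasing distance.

G, J, H, I

Distances from (-14, 3):
A: 28
B: 44
C: 61
D: 54
E: 57
F: 49
G: 8
H: 19
I: 25
J: 11
K: 37
Sorted: G (8) < J (11) < H (19) < I (25) < A (28) < K (37) < …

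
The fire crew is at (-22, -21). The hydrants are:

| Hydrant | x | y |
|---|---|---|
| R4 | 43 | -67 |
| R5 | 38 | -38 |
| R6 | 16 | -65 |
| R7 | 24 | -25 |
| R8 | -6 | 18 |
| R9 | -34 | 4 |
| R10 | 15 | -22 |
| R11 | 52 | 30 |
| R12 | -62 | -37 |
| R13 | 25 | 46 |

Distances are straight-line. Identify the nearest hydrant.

R9

Distances from (-22, -21):
R4: 79.6
R5: 62.4
R6: 58.1
R7: 46.2
R8: 42.2
R9: 27.7
R10: 37.0
R11: 89.9
R12: 43.1
R13: 81.8
Minimum: R9 at 27.7.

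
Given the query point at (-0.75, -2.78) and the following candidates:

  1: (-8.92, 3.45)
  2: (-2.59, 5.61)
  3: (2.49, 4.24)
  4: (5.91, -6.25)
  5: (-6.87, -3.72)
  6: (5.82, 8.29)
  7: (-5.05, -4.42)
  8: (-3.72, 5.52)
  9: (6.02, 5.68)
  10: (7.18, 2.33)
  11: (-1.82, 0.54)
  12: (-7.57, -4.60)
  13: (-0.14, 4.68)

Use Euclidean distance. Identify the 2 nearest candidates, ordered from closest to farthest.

11, 7

Distances from (-0.75, -2.78):
1: 10.27
2: 8.59
3: 7.73
4: 7.51
5: 6.19
6: 12.87
7: 4.60
8: 8.82
9: 10.84
10: 9.43
11: 3.49
12: 7.06
13: 7.48
Sorted: 11 (3.49) < 7 (4.60) < 5 (6.19) < 12 (7.06) < …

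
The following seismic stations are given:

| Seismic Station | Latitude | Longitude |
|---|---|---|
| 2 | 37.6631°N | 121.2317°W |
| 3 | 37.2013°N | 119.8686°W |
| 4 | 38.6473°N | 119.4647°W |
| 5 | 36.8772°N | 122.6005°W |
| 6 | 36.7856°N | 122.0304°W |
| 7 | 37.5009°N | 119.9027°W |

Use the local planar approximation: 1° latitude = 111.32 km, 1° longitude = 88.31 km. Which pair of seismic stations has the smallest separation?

Pairwise distances:
2–3: √((-0.4618·111.32)² + (1.3631·88.31)²) = √(2642.738870 + 14490.227536) = 130.8930 km
2–4: √((0.9842·111.32)² + (1.7670·88.31)²) = √(12003.644275 + 24349.658156) = 190.6654 km
2–5: √((-0.7859·111.32)² + (-1.3688·88.31)²) = √(7653.868085 + 14611.666883) = 149.2164 km
2–6: √((-0.8775·111.32)² + (-0.7987·88.31)²) = √(9542.027099 + 4974.931879) = 120.4863 km
2–7: √((-0.1622·111.32)² + (1.3290·88.31)²) = √(326.022892 + 13774.306149) = 118.7448 km
3–4: √((1.4460·111.32)² + (0.4039·88.31)²) = √(25910.928818 + 1272.235401) = 164.8732 km
3–5: √((-0.3241·111.32)² + (-2.7319·88.31)²) = √(1301.680675 + 58203.535459) = 243.9369 km
3–6: √((-0.4157·111.32)² + (-2.1618·88.31)²) = √(2141.442632 + 36446.077518) = 196.4371 km
3–7: √((0.2996·111.32)² + (-0.0341·88.31)²) = √(1112.320685 + 9.068355) = 33.4871 km
4–5: √((-1.7701·111.32)² + (-3.1358·88.31)²) = √(38827.729867 + 76686.069899) = 339.8732 km
4–6: √((-1.8617·111.32)² + (-2.5657·88.31)²) = √(42950.259569 + 51337.121975) = 307.0625 km
4–7: √((-1.1464·111.32)² + (-0.4380·88.31)²) = √(16286.161987 + 1496.125381) = 133.3502 km
5–6: √((-0.0916·111.32)² + (0.5701·88.31)²) = √(103.977014 + 2534.672492) = 51.3678 km
5–7: √((0.6237·111.32)² + (2.6978·88.31)²) = √(4820.564336 + 56759.592680) = 248.1535 km
6–7: √((0.7153·111.32)² + (2.1277·88.31)²) = √(6340.490343 + 35305.352883) = 204.0731 km
Closest pair: 3–7 at 33.4871 km.

3 and 7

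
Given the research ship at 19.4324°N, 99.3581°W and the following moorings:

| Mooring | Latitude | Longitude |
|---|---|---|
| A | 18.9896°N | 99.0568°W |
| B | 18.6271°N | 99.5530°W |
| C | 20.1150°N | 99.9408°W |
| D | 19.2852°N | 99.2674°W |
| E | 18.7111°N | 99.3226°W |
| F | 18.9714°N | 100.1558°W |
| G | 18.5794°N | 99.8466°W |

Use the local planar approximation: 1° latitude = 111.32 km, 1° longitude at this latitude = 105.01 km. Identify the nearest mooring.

D

Distances from 19.4324°N, 99.3581°W:
A: √((-0.4428·111.32)² + (0.3013·105.01)²) = √(2429.750162 + 1001.058783) = 58.5731 km
B: √((-0.8053·111.32)² + (-0.1949·105.01)²) = √(8036.404599 + 418.875535) = 91.9526 km
C: √((0.6826·111.32)² + (-0.5827·105.01)²) = √(5774.029032 + 3744.133739) = 97.5611 km
D: √((-0.1472·111.32)² + (0.0907·105.01)²) = √(268.510959 + 90.714329) = 18.9532 km
E: √((-0.7213·111.32)² + (0.0355·105.01)²) = √(6447.305653 + 13.896903) = 80.3816 km
F: √((-0.4610·111.32)² + (-0.7977·105.01)²) = √(2633.590495 + 7016.822669) = 98.2365 km
G: √((-0.8530·111.32)² + (-0.4885·105.01)²) = √(9016.634340 + 2631.421708) = 107.9262 km
Minimum: D at 18.9532 km.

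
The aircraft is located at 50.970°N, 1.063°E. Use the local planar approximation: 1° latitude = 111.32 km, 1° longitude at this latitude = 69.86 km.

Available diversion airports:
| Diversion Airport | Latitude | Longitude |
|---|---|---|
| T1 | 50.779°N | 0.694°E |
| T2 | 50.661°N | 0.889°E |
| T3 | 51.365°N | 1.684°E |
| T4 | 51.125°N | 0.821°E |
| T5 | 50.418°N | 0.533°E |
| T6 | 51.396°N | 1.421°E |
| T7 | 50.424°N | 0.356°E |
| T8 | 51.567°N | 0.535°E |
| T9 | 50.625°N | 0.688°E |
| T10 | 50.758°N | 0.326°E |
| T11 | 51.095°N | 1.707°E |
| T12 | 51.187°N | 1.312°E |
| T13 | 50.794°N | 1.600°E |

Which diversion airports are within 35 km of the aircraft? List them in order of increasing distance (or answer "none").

Distances from 50.970°N, 1.063°E:
T1: 33.416 km
T2: 36.483 km
T3: 61.770 km
T4: 24.157 km
T5: 71.742 km
T6: 53.613 km
T7: 78.318 km
T8: 76.008 km
T9: 46.490 km
T10: 56.638 km
T11: 47.093 km
T12: 29.768 km
T13: 42.323 km
Threshold 35 km: T4 (24.157 km), T12 (29.768 km), T1 (33.416 km) are within range.

T4, T12, T1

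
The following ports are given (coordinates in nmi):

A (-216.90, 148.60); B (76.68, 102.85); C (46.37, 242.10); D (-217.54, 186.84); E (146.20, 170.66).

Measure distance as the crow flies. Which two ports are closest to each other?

A and D

Pairwise distances:
A–B: 297.12 nmi
A–C: 279.38 nmi
A–D: 38.25 nmi
A–E: 363.77 nmi
B–C: 142.51 nmi
B–D: 305.97 nmi
B–E: 97.11 nmi
C–D: 269.63 nmi
C–E: 122.76 nmi
D–E: 364.10 nmi
Closest pair: A–D at 38.25 nmi.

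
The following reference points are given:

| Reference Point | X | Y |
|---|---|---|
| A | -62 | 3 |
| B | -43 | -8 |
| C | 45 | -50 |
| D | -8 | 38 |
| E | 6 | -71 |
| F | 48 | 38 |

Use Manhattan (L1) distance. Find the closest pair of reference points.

A and B

Pairwise distances:
A–B: |19| + |-11| = 19 + 11 = 30
A–C: |107| + |-53| = 107 + 53 = 160
A–D: |54| + |35| = 54 + 35 = 89
A–E: |68| + |-74| = 68 + 74 = 142
A–F: |110| + |35| = 110 + 35 = 145
B–C: |88| + |-42| = 88 + 42 = 130
B–D: |35| + |46| = 35 + 46 = 81
B–E: |49| + |-63| = 49 + 63 = 112
B–F: |91| + |46| = 91 + 46 = 137
C–D: |-53| + |88| = 53 + 88 = 141
C–E: |-39| + |-21| = 39 + 21 = 60
C–F: |3| + |88| = 3 + 88 = 91
D–E: |14| + |-109| = 14 + 109 = 123
D–F: |56| + |0| = 56 + 0 = 56
E–F: |42| + |109| = 42 + 109 = 151
Closest pair: A–B at 30.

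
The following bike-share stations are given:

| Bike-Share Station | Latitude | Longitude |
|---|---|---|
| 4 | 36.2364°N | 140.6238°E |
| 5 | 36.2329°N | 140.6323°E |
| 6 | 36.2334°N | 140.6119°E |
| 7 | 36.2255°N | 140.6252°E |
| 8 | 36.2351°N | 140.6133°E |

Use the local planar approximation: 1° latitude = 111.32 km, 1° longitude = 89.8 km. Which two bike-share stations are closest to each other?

Pairwise distances:
6–8: 0.2272 km
4–5: 0.8570 km
4–8: 0.9539 km
5–7: 1.0417 km
4–6: 1.1196 km
4–7: 1.2199 km
6–7: 1.4832 km
7–8: 1.5113 km
5–8: 1.7237 km
5–6: 1.8328 km
Closest pair: 6–8 at 0.2272 km.

6 and 8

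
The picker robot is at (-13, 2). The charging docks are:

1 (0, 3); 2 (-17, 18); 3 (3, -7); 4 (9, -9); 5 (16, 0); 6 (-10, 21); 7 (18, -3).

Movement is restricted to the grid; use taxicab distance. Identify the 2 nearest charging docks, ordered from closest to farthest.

1, 2

Distances from (-13, 2):
1: 14
2: 20
3: 25
4: 33
5: 31
6: 22
7: 36
Sorted: 1 (14) < 2 (20) < 6 (22) < 3 (25) < …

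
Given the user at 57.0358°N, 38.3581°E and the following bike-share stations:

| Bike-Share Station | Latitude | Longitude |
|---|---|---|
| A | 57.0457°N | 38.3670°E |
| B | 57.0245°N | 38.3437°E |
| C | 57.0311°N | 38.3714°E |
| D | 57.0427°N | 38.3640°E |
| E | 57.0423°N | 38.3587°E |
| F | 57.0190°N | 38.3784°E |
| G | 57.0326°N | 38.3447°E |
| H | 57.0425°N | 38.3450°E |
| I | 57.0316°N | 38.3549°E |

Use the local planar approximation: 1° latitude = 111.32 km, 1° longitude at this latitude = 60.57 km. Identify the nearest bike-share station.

Distances from 57.0358°N, 38.3581°E:
A: 1.2268 km
B: 1.5307 km
C: 0.9606 km
D: 0.8472 km
E: 0.7245 km
F: 2.2382 km
G: 0.8864 km
H: 1.0890 km
I: 0.5061 km
Minimum: I at 0.5061 km.

I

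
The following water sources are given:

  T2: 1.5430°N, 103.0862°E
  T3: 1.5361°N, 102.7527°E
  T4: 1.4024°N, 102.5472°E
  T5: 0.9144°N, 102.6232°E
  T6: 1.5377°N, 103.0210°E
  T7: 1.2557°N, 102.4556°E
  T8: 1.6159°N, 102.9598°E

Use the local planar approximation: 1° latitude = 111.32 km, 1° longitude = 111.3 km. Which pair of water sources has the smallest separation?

T2 and T6

Pairwise distances:
T2–T6: 7.2807 km
T6–T8: 11.0534 km
T2–T8: 16.2411 km
T4–T7: 19.2517 km
T3–T8: 24.7028 km
T3–T4: 27.2883 km
T3–T6: 29.8623 km
T2–T3: 37.1265 km
T5–T7: 42.3258 km
T3–T7: 45.4727 km
T4–T8: 51.7081 km
T4–T6: 54.8427 km
T4–T5: 54.9788 km
T2–T4: 61.9988 km
T7–T8: 68.9708 km
T6–T7: 70.3245 km
T3–T5: 70.6926 km
T2–T7: 77.1292 km
T5–T6: 82.3084 km
T5–T8: 86.6125 km
T2–T5: 86.9031 km
Closest pair: T2–T6 at 7.2807 km.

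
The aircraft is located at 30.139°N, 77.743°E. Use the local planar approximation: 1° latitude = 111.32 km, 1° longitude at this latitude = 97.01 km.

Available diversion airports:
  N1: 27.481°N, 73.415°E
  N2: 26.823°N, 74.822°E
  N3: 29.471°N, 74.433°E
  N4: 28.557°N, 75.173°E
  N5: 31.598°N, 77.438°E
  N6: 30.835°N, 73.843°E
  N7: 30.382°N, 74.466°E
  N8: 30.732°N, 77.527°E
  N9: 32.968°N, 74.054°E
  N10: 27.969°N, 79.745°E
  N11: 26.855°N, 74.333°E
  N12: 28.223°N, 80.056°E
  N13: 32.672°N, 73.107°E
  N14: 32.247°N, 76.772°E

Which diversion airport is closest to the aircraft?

N8

Distances from 30.139°N, 77.743°E:
N1: √((-2.658·111.32)² + (-4.328·97.01)²) = √(87550.03994 + 176281.81500) = 513.646 km
N2: √((-3.316·111.32)² + (-2.921·97.01)²) = √(136262.21336 + 80296.40897) = 465.359 km
N3: √((-0.668·111.32)² + (-3.310·97.01)²) = √(5529.67135 + 103107.20083) = 329.601 km
N4: √((-1.582·111.32)² + (-2.570·97.01)²) = √(31014.11220 + 62158.31827) = 305.242 km
N5: √((1.459·111.32)² + (-0.305·97.01)²) = √(26378.91808 + 875.45270) = 165.089 km
N6: √((0.696·111.32)² + (-3.900·97.01)²) = √(6002.95205 + 143140.39892) = 386.191 km
N7: √((0.243·111.32)² + (-3.277·97.01)²) = √(731.74362 + 101061.53537) = 319.051 km
N8: √((0.593·111.32)² + (-0.216·97.01)²) = √(4357.68448 + 439.07682) = 69.259 km
N9: √((2.829·111.32)² + (-3.689·97.01)²) = √(99177.30213 + 128070.85817) = 476.706 km
N10: √((-2.170·111.32)² + (2.002·97.01)²) = √(58353.35935 + 37719.08556) = 309.956 km
N11: √((-3.284·111.32)² + (-3.410·97.01)²) = √(133644.99289 + 109431.35258) = 493.028 km
N12: √((-1.916·111.32)² + (2.313·97.01)²) = √(45492.24871 + 50348.23780) = 309.581 km
N13: √((2.533·111.32)² + (-4.636·97.01)²) = √(79509.08854 + 202264.59246) = 530.824 km
N14: √((2.108·111.32)² + (-0.971·97.01)²) = √(55066.51707 + 8873.02017) = 252.863 km
Minimum: N8 at 69.259 km.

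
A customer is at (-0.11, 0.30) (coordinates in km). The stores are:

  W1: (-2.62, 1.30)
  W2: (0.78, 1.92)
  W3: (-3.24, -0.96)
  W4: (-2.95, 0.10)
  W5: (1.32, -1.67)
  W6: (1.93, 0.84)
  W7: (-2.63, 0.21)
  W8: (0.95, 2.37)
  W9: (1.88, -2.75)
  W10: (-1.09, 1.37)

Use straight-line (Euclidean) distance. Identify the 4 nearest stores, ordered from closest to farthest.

W10, W2, W6, W8

Distances from (-0.11, 0.30):
W1: √((-2.51)² + (1.00)²) = √(6.3001 + 1.0000) = 2.70 km
W2: √((0.89)² + (1.62)²) = √(0.7921 + 2.6244) = 1.85 km
W3: √((-3.13)² + (-1.26)²) = √(9.7969 + 1.5876) = 3.37 km
W4: √((-2.84)² + (-0.20)²) = √(8.0656 + 0.0400) = 2.85 km
W5: √((1.43)² + (-1.97)²) = √(2.0449 + 3.8809) = 2.43 km
W6: √((2.04)² + (0.54)²) = √(4.1616 + 0.2916) = 2.11 km
W7: √((-2.52)² + (-0.09)²) = √(6.3504 + 0.0081) = 2.52 km
W8: √((1.06)² + (2.07)²) = √(1.1236 + 4.2849) = 2.33 km
W9: √((1.99)² + (-3.05)²) = √(3.9601 + 9.3025) = 3.64 km
W10: √((-0.98)² + (1.07)²) = √(0.9604 + 1.1449) = 1.45 km
Sorted: W10 (1.45 km) < W2 (1.85 km) < W6 (2.11 km) < W8 (2.33 km) < W5 (2.43 km) < W7 (2.52 km) < …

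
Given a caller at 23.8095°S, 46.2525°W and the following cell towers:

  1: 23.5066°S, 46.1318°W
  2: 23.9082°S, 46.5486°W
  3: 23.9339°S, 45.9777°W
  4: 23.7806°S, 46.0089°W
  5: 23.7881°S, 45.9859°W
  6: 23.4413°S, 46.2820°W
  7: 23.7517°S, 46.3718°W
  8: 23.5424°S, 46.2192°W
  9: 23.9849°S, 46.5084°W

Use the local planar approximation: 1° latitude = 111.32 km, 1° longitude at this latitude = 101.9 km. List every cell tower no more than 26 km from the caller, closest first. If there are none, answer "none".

7, 4

Distances from 23.8095°S, 46.2525°W:
1: √((0.3029·111.32)² + (0.1207·101.9)²) = √(1136.959362 + 151.273518) = 35.8920 km
2: √((-0.0987·111.32)² + (-0.2961·101.9)²) = √(120.720410 + 910.385187) = 32.1108 km
3: √((-0.1244·111.32)² + (0.2748·101.9)²) = √(191.772865 + 784.118724) = 31.2393 km
4: √((0.0289·111.32)² + (0.2436·101.9)²) = √(10.350041 + 616.173386) = 25.0304 km
5: √((0.0214·111.32)² + (0.2666·101.9)²) = √(5.675106 + 738.020896) = 27.2708 km
6: √((0.3682·111.32)² + (-0.0295·101.9)²) = √(1680.018111 + 9.036337) = 41.0981 km
7: √((0.0578·111.32)² + (-0.1193·101.9)²) = √(41.400165 + 147.784625) = 13.7544 km
8: √((0.2671·111.32)² + (0.0333·101.9)²) = √(884.085304 + 11.514281) = 29.9266 km
9: √((-0.1754·111.32)² + (-0.2559·101.9)²) = √(381.246244 + 679.968728) = 32.5763 km
Threshold 26 km: 7 (13.7544 km), 4 (25.0304 km) are within range.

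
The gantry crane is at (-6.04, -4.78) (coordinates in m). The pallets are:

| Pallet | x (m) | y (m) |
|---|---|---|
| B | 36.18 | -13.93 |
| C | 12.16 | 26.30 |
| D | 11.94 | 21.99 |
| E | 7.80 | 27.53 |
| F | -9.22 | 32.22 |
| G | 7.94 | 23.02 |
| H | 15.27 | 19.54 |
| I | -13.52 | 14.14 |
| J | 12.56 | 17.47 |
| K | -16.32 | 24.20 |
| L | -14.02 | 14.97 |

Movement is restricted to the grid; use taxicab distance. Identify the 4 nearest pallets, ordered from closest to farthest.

Distances from (-6.04, -4.78):
B: |42.22| + |-9.15| = 42.22 + 9.15 = 51.37 m
C: |18.20| + |31.08| = 18.20 + 31.08 = 49.28 m
D: |17.98| + |26.77| = 17.98 + 26.77 = 44.75 m
E: |13.84| + |32.31| = 13.84 + 32.31 = 46.15 m
F: |-3.18| + |37.00| = 3.18 + 37.00 = 40.18 m
G: |13.98| + |27.80| = 13.98 + 27.80 = 41.78 m
H: |21.31| + |24.32| = 21.31 + 24.32 = 45.63 m
I: |-7.48| + |18.92| = 7.48 + 18.92 = 26.40 m
J: |18.60| + |22.25| = 18.60 + 22.25 = 40.85 m
K: |-10.28| + |28.98| = 10.28 + 28.98 = 39.26 m
L: |-7.98| + |19.75| = 7.98 + 19.75 = 27.73 m
Sorted: I (26.40 m) < L (27.73 m) < K (39.26 m) < F (40.18 m) < J (40.85 m) < G (41.78 m) < …

I, L, K, F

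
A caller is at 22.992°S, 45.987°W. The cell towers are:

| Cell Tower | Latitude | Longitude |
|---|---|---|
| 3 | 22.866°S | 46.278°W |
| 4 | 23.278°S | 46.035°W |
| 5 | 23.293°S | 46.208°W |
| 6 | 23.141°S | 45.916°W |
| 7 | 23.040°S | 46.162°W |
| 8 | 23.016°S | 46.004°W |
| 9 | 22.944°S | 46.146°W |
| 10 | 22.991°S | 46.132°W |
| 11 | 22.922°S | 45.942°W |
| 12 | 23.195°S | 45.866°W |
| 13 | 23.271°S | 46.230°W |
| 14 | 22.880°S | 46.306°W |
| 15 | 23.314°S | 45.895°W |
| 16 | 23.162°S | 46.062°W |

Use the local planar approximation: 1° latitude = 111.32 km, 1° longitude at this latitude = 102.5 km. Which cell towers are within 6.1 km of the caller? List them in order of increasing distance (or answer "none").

Distances from 22.992°S, 45.987°W:
3: 32.961 km
4: 32.215 km
5: 40.446 km
6: 18.113 km
7: 18.716 km
8: 3.190 km
9: 17.151 km
10: 14.863 km
11: 9.055 km
12: 25.778 km
13: 39.812 km
14: 34.994 km
15: 37.065 km
16: 20.426 km
Threshold 6.1 km: 8 (3.190 km) is within range.

8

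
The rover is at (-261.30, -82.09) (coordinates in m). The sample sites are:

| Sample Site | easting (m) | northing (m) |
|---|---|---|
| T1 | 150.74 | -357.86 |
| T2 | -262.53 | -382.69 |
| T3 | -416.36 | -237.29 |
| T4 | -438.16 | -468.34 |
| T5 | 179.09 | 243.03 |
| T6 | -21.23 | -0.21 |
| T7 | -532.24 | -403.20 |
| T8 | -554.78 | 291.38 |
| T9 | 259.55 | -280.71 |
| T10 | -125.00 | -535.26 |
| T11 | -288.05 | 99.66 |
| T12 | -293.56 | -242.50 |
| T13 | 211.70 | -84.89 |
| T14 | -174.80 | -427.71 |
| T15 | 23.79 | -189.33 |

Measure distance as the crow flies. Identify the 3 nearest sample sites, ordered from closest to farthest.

Distances from (-261.30, -82.09):
T1: √((412.04)² + (-275.77)²) = √(169776.9616 + 76049.0929) = 495.81 m
T2: √((-1.23)² + (-300.60)²) = √(1.5129 + 90360.3600) = 300.60 m
T3: √((-155.06)² + (-155.20)²) = √(24043.6036 + 24087.0400) = 219.39 m
T4: √((-176.86)² + (-386.25)²) = √(31279.4596 + 149189.0625) = 424.82 m
T5: √((440.39)² + (325.12)²) = √(193943.3521 + 105703.0144) = 547.40 m
T6: √((240.07)² + (81.88)²) = √(57633.6049 + 6704.3344) = 253.65 m
T7: √((-270.94)² + (-321.11)²) = √(73408.4836 + 103111.6321) = 420.14 m
T8: √((-293.48)² + (373.47)²) = √(86130.5104 + 139479.8409) = 474.98 m
T9: √((520.85)² + (-198.62)²) = √(271284.7225 + 39449.9044) = 557.44 m
T10: √((136.30)² + (-453.17)²) = √(18577.6900 + 205363.0489) = 473.22 m
T11: √((-26.75)² + (181.75)²) = √(715.5625 + 33033.0625) = 183.71 m
T12: √((-32.26)² + (-160.41)²) = √(1040.7076 + 25731.3681) = 163.62 m
T13: √((473.00)² + (-2.80)²) = √(223729.0000 + 7.8400) = 473.01 m
T14: √((86.50)² + (-345.62)²) = √(7482.2500 + 119453.1844) = 356.28 m
T15: √((285.09)² + (-107.24)²) = √(81276.3081 + 11500.4176) = 304.59 m
Sorted: T12 (163.62 m) < T11 (183.71 m) < T3 (219.39 m) < T6 (253.65 m) < T2 (300.60 m) < …

T12, T11, T3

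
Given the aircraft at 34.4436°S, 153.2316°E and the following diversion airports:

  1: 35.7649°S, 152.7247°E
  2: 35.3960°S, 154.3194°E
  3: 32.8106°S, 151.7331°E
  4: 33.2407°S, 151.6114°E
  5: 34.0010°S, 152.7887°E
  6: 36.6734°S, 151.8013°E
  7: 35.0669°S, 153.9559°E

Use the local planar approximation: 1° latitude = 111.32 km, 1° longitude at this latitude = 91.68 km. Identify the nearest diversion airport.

Distances from 34.4436°S, 153.2316°E:
1: √((-1.3213·111.32)² + (-0.5069·91.68)²) = √(21634.619693 + 2159.701807) = 154.2541 km
2: √((-0.9524·111.32)² + (1.0878·91.68)²) = √(11240.488064 + 9945.973968) = 145.5557 km
3: √((1.6330·111.32)² + (-1.4985·91.68)²) = √(33045.989825 + 18873.945811) = 227.8595 km
4: √((1.2029·111.32)² + (-1.6202·91.68)²) = √(17931.038585 + 22064.112587) = 199.9879 km
5: √((0.4426·111.32)² + (-0.4429·91.68)²) = √(2427.555761 + 1648.771872) = 63.8461 km
6: √((-2.2298·111.32)² + (-1.4303·91.68)²) = √(61613.831646 + 17195.051723) = 280.7292 km
7: √((-0.6233·111.32)² + (0.7243·91.68)²) = √(4814.383136 + 4409.467842) = 96.0409 km
Minimum: 5 at 63.8461 km.

5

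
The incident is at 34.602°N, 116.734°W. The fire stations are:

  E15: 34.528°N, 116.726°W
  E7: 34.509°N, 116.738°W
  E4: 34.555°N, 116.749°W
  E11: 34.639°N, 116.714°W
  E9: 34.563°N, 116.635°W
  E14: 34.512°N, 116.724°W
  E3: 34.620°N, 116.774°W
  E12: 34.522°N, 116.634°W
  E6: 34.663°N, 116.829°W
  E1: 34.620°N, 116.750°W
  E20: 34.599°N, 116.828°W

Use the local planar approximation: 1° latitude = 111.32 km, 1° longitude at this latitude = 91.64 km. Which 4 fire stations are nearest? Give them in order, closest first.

Distances from 34.602°N, 116.734°W:
E15: √((-0.074·111.32)² + (0.008·91.64)²) = √(67.85937 + 0.53746) = 8.270 km
E7: √((-0.093·111.32)² + (-0.004·91.64)²) = √(107.17964 + 0.13437) = 10.359 km
E4: √((-0.047·111.32)² + (-0.015·91.64)²) = √(27.37424 + 1.88953) = 5.410 km
E11: √((0.037·111.32)² + (0.020·91.64)²) = √(16.96484 + 3.35916) = 4.508 km
E9: √((-0.039·111.32)² + (0.099·91.64)²) = √(18.84845 + 82.30772) = 10.058 km
E14: √((-0.090·111.32)² + (0.010·91.64)²) = √(100.37635 + 0.83979) = 10.061 km
E3: √((0.018·111.32)² + (-0.040·91.64)²) = √(4.01505 + 13.43662) = 4.178 km
E12: √((-0.080·111.32)² + (0.100·91.64)²) = √(79.30971 + 83.97890) = 12.778 km
E6: √((0.061·111.32)² + (-0.095·91.64)²) = √(46.11116 + 75.79095) = 11.041 km
E1: √((0.018·111.32)² + (-0.016·91.64)²) = √(4.01505 + 2.14986) = 2.483 km
E20: √((-0.003·111.32)² + (-0.094·91.64)²) = √(0.11153 + 74.20375) = 8.621 km
Sorted: E1 (2.483 km) < E3 (4.178 km) < E11 (4.508 km) < E4 (5.410 km) < E15 (8.270 km) < E20 (8.621 km) < …

E1, E3, E11, E4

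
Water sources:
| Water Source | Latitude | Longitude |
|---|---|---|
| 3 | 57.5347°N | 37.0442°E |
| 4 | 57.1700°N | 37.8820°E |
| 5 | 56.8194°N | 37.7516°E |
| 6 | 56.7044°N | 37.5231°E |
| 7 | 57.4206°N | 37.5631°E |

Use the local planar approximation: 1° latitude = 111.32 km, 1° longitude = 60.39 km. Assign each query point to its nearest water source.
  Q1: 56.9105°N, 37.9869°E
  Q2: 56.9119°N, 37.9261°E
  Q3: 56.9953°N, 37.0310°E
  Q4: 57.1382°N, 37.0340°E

Q1 at 56.9105°N, 37.9869°E:
  3: 89.8292 km
  4: 29.5740 km
  5: 17.4574 km
  6: 36.2061 km
  7: 62.2854 km
  → nearest: 5 (17.4574 km)
Q2 at 56.9119°N, 37.9261°E:
  3: 87.4247 km
  4: 28.8549 km
  5: 14.7337 km
  6: 33.5538 km
  7: 60.7235 km
  → nearest: 5 (14.7337 km)
Q3 at 56.9953°N, 37.0310°E:
  3: 60.0513 km
  4: 54.9485 km
  5: 47.7195 km
  6: 43.9524 km
  7: 57.2194 km
  → nearest: 6 (43.9524 km)
Q4 at 57.1382°N, 37.0340°E:
  3: 44.1427 km
  4: 51.3329 km
  5: 56.0130 km
  6: 56.6074 km
  7: 44.8244 km
  → nearest: 3 (44.1427 km)

Q1→5; Q2→5; Q3→6; Q4→3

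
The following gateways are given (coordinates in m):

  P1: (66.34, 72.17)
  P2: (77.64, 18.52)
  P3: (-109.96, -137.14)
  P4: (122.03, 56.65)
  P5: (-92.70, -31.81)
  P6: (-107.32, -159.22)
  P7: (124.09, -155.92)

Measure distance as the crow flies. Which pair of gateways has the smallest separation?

Pairwise distances:
P1–P2: 54.83 m
P1–P3: 273.66 m
P1–P4: 57.81 m
P1–P5: 190.01 m
P1–P6: 289.31 m
P1–P7: 235.29 m
P2–P3: 243.77 m
P2–P4: 58.52 m
P2–P5: 177.62 m
P2–P6: 256.52 m
P2–P7: 180.52 m
P3–P4: 302.28 m
P3–P5: 106.73 m
P3–P6: 22.24 m
P3–P7: 234.80 m
P4–P5: 232.24 m
P4–P6: 314.96 m
P4–P7: 212.58 m
P5–P6: 128.25 m
P5–P7: 249.80 m
P6–P7: 231.43 m
Closest pair: P3–P6 at 22.24 m.

P3 and P6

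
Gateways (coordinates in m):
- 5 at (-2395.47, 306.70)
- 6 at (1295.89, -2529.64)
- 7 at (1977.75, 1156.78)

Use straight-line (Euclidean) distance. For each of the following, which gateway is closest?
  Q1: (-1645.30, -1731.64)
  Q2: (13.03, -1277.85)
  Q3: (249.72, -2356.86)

Q1→5; Q2→6; Q3→6

Q1 at (-1645.30, -1731.64):
  5: 2172.00 m
  6: 3047.52 m
  7: 4633.52 m
  → nearest: 5 (2172.00 m)
Q2 at (13.03, -1277.85):
  5: 2883.00 m
  6: 1792.40 m
  7: 3128.51 m
  → nearest: 6 (1792.40 m)
Q3 at (249.72, -2356.86):
  5: 3753.88 m
  6: 1060.34 m
  7: 3915.58 m
  → nearest: 6 (1060.34 m)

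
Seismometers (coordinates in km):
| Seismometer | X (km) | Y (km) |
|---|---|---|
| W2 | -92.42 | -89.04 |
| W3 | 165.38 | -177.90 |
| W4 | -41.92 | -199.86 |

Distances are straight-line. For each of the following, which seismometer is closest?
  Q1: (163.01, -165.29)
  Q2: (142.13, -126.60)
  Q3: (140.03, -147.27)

Q1 at (163.01, -165.29):
  W2: √((-255.43)² + (76.25)²) = √(65244.4849 + 5814.0625) = 266.57 km
  W3: √((2.37)² + (-12.61)²) = √(5.6169 + 159.0121) = 12.83 km
  W4: √((-204.93)² + (-34.57)²) = √(41996.3049 + 1195.0849) = 207.83 km
  → nearest: W3 (12.83 km)
Q2 at (142.13, -126.60):
  W2: √((-234.55)² + (37.56)²) = √(55013.7025 + 1410.7536) = 237.54 km
  W3: √((23.25)² + (-51.30)²) = √(540.5625 + 2631.6900) = 56.32 km
  W4: √((-184.05)² + (-73.26)²) = √(33874.4025 + 5367.0276) = 198.09 km
  → nearest: W3 (56.32 km)
Q3 at (140.03, -147.27):
  W2: √((-232.45)² + (58.23)²) = √(54033.0025 + 3390.7329) = 239.63 km
  W3: √((25.35)² + (-30.63)²) = √(642.6225 + 938.1969) = 39.76 km
  W4: √((-181.95)² + (-52.59)²) = √(33105.8025 + 2765.7081) = 189.40 km
  → nearest: W3 (39.76 km)

Q1→W3; Q2→W3; Q3→W3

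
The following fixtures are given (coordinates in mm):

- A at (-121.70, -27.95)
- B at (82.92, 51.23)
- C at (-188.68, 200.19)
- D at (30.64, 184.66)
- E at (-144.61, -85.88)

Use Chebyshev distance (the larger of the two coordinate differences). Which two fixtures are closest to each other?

Pairwise distances:
A–E: 57.93 mm
B–D: 133.43 mm
A–B: 204.62 mm
A–D: 212.61 mm
C–D: 219.32 mm
B–E: 227.53 mm
A–C: 228.14 mm
D–E: 270.54 mm
B–C: 271.60 mm
C–E: 286.07 mm
Closest pair: A–E at 57.93 mm.

A and E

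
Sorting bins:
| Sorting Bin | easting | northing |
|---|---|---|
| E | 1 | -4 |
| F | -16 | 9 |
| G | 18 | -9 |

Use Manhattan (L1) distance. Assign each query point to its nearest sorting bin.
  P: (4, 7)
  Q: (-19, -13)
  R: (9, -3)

P at (4, 7):
  E: 14
  F: 22
  G: 30
  → nearest: E (14)
Q at (-19, -13):
  E: 29
  F: 25
  G: 41
  → nearest: F (25)
R at (9, -3):
  E: 9
  F: 37
  G: 15
  → nearest: E (9)

P→E; Q→F; R→E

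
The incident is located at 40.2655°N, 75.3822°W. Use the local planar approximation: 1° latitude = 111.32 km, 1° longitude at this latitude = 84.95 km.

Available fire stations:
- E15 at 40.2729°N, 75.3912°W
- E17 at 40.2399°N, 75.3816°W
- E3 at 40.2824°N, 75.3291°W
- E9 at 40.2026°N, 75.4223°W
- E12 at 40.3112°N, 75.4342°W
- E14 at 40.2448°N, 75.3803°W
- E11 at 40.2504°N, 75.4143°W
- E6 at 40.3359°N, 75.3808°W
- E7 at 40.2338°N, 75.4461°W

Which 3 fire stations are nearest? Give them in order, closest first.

E15, E14, E17

Distances from 40.2655°N, 75.3822°W:
E15: 1.1239 km
E17: 2.8502 km
E3: 4.8874 km
E9: 7.7867 km
E12: 6.7375 km
E14: 2.3100 km
E11: 3.2034 km
E6: 7.8378 km
E7: 6.4745 km
Sorted: E15 (1.1239 km) < E14 (2.3100 km) < E17 (2.8502 km) < E11 (3.2034 km) < E3 (4.8874 km) < …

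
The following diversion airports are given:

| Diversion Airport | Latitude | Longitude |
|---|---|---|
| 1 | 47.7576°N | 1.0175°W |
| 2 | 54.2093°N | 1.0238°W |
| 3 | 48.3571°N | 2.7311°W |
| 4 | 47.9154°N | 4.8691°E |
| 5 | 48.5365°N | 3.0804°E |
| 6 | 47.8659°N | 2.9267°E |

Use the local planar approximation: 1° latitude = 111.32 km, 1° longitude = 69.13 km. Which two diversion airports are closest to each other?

5 and 6

Pairwise distances:
1–2: 718.2034 km
1–3: 135.9661 km
1–4: 407.3196 km
1–5: 296.2602 km
1–6: 272.9289 km
2–3: 662.0719 km
2–4: 810.4613 km
2–5: 692.3050 km
2–6: 757.1173 km
3–4: 527.6976 km
3–5: 402.2451 km
3–6: 394.9275 km
4–5: 141.6703 km
4–6: 134.3911 km
5–6: 75.4036 km
Closest pair: 5–6 at 75.4036 km.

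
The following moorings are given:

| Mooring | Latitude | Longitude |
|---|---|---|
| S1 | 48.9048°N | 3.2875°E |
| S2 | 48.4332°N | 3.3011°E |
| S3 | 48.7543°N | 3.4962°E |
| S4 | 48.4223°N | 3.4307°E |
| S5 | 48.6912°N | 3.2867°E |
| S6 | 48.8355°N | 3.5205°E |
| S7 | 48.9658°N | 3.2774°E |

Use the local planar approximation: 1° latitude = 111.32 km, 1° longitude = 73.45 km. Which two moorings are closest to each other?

Pairwise distances:
S1–S7: √((0.0610·111.32)² + (-0.0101·73.45)²) = √(46.111162 + 0.550334) = 6.8309 km
S3–S6: √((0.0812·111.32)² + (0.0243·73.45)²) = √(81.706847 + 3.185636) = 9.2137 km
S2–S4: √((-0.0109·111.32)² + (0.1296·73.45)²) = √(1.472310 + 90.613646) = 9.5961 km
S3–S5: √((-0.0631·111.32)² + (-0.2095·73.45)²) = √(49.340678 + 236.783619) = 16.9152 km
S1–S6: √((-0.0693·111.32)² + (0.2330·73.45)²) = √(59.513140 + 292.883862) = 18.7722 km
S1–S3: √((-0.1505·111.32)² + (0.2087·73.45)²) = √(280.685123 + 234.978701) = 22.7082 km
S6–S7: √((0.1303·111.32)² + (-0.2431·73.45)²) = √(210.394909 + 318.825844) = 23.0048 km
S5–S6: √((0.1443·111.32)² + (0.2338·73.45)²) = √(258.035261 + 294.898534) = 23.5145 km
S1–S5: √((-0.2136·111.32)² + (-0.0008·73.45)²) = √(565.391001 + 0.003453) = 23.7780 km
S3–S7: √((0.2115·111.32)² + (-0.2188·73.45)²) = √(554.328412 + 258.272541) = 28.5062 km
S2–S5: √((0.2580·111.32)² + (-0.0144·73.45)²) = √(824.870567 + 1.118687) = 28.7400 km
S5–S7: √((0.2746·111.32)² + (-0.0093·73.45)²) = √(934.431480 + 0.466605) = 30.5761 km
S4–S5: √((0.2689·111.32)² + (-0.1440·73.45)²) = √(896.041243 + 111.868698) = 31.7476 km
S3–S4: √((-0.3320·111.32)² + (-0.0655·73.45)²) = √(1365.911504 + 23.145480) = 37.2701 km
S2–S3: √((0.3211·111.32)² + (0.1951·73.45)²) = √(1277.694445 + 205.351623) = 38.5103 km
S4–S6: √((0.4132·111.32)² + (0.0898·73.45)²) = √(2115.763015 + 43.504710) = 46.4679 km
S2–S6: √((0.4023·111.32)² + (0.2194·73.45)²) = √(2005.609880 + 259.690969) = 47.5952 km
S1–S2: √((-0.4716·111.32)² + (0.0136·73.45)²) = √(2756.093762 + 0.997841) = 52.5080 km
S1–S4: √((-0.4825·111.32)² + (0.1432·73.45)²) = √(2884.968202 + 110.629165) = 54.7321 km
S2–S7: √((0.5326·111.32)² + (-0.0237·73.45)²) = √(3515.189315 + 3.030263) = 59.3146 km
S4–S7: √((0.5435·111.32)² + (-0.1533·73.45)²) = √(3660.542826 + 126.785010) = 61.5413 km
Closest pair: S1–S7 at 6.8309 km.

S1 and S7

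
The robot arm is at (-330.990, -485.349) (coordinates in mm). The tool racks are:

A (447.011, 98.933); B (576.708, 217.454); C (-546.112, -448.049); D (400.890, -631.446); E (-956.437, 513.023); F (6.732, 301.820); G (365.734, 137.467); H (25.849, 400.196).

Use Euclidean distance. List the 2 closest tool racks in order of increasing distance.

C, D

Distances from (-330.990, -485.349):
A: √((778.001)² + (584.282)²) = √(605285.55600 + 341385.45552) = 972.970 mm
B: √((907.698)² + (702.803)²) = √(823915.65920 + 493932.05681) = 1147.975 mm
C: √((-215.122)² + (37.300)²) = √(46277.47488 + 1391.29000) = 218.332 mm
D: √((731.880)² + (-146.097)²) = √(535648.33440 + 21344.33341) = 746.319 mm
E: √((-625.447)² + (998.372)²) = √(391183.94981 + 996746.65038) = 1178.105 mm
F: √((337.722)² + (787.169)²) = √(114056.14928 + 619635.03456) = 856.558 mm
G: √((696.724)² + (622.816)²) = √(485424.33218 + 387899.76986) = 934.518 mm
H: √((356.839)² + (885.545)²) = √(127334.07192 + 784189.94703) = 954.738 mm
Sorted: C (218.332 mm) < D (746.319 mm) < F (856.558 mm) < G (934.518 mm) < …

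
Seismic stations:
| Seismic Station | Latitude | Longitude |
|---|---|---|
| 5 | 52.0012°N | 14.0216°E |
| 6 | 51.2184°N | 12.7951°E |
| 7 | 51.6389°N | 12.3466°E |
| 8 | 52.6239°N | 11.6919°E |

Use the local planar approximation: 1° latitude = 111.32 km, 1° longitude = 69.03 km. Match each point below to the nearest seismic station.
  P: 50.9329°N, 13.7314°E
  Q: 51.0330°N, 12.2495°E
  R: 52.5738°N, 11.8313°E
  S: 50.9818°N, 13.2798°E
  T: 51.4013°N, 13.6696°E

P at 50.9329°N, 13.7314°E:
  5: 120.5986 km
  6: 72.0242 km
  7: 123.7524 km
  8: 235.0659 km
  → nearest: 6 (72.0242 km)
Q at 51.0330°N, 12.2495°E:
  5: 163.0359 km
  6: 42.9470 km
  7: 67.7810 km
  8: 181.2336 km
  → nearest: 6 (42.9470 km)
R at 52.5738°N, 11.8313°E:
  5: 164.0834 km
  6: 164.9003 km
  7: 109.9841 km
  8: 11.1222 km
  → nearest: 8 (11.1222 km)
S at 50.9818°N, 13.2798°E:
  5: 124.4979 km
  6: 42.5817 km
  7: 97.4703 km
  8: 213.1438 km
  → nearest: 6 (42.5817 km)
T at 51.4013°N, 13.6696°E:
  5: 71.0641 km
  6: 63.7078 km
  7: 95.0797 km
  8: 192.7720 km
  → nearest: 6 (63.7078 km)

P→6; Q→6; R→8; S→6; T→6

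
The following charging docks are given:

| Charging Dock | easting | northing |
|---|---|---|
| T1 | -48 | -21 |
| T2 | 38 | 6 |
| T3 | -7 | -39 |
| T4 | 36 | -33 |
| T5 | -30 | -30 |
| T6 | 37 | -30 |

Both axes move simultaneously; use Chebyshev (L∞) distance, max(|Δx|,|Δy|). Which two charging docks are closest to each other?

T4 and T6

Pairwise distances:
T1–T2: 86
T1–T3: 41
T1–T4: 84
T1–T5: 18
T1–T6: 85
T2–T3: 45
T2–T4: 39
T2–T5: 68
T2–T6: 36
T3–T4: 43
T3–T5: 23
T3–T6: 44
T4–T5: 66
T4–T6: 3
T5–T6: 67
Closest pair: T4–T6 at 3.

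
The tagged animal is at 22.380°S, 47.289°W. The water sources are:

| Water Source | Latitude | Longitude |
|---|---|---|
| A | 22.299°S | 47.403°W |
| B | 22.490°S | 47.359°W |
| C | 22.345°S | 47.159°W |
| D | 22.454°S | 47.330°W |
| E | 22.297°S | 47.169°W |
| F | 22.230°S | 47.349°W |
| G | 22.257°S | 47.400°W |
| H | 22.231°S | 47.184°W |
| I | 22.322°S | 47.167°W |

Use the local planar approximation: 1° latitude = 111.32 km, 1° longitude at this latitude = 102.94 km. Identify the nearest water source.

D

Distances from 22.380°S, 47.289°W:
A: 14.799 km
B: 14.208 km
C: 13.938 km
D: 9.256 km
E: 15.426 km
F: 17.804 km
G: 17.834 km
H: 19.798 km
I: 14.121 km
Minimum: D at 9.256 km.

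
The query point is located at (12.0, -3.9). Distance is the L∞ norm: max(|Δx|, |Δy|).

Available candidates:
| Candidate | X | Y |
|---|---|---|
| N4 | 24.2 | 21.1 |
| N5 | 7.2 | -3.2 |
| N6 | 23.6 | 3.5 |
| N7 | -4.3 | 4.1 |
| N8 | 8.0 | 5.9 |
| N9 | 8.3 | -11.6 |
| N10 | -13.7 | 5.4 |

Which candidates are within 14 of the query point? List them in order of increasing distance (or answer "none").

Distances from (12.0, -3.9):
N4: 25.0
N5: 4.8
N6: 11.6
N7: 16.3
N8: 9.8
N9: 7.7
N10: 25.7
Threshold 14: N5 (4.8), N9 (7.7), N8 (9.8), N6 (11.6) are within range.

N5, N9, N8, N6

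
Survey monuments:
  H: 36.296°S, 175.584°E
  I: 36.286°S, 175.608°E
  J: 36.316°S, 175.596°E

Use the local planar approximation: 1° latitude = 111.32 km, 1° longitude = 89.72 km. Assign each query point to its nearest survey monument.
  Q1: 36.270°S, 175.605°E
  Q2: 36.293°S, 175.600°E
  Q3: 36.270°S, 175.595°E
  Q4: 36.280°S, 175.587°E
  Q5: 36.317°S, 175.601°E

Q1 at 36.270°S, 175.605°E:
  H: 3.453548 km
  I: 1.801343 km
  J: 5.183994 km
  → nearest: I (1.801343 km)
Q2 at 36.293°S, 175.600°E:
  H: 1.473854 km
  I: 1.059431 km
  J: 2.585389 km
  → nearest: I (1.059431 km)
Q3 at 36.270°S, 175.595°E:
  H: 3.057957 km
  I: 2.129034 km
  J: 5.121506 km
  → nearest: I (2.129034 km)
Q4 at 36.280°S, 175.587°E:
  H: 1.801343 km
  I: 1.999006 km
  J: 4.088061 km
  → nearest: H (1.801343 km)
Q5 at 36.317°S, 175.601°E:
  H: 2.791289 km
  I: 3.507604 km
  J: 0.462206 km
  → nearest: J (0.462206 km)

Q1→I; Q2→I; Q3→I; Q4→H; Q5→J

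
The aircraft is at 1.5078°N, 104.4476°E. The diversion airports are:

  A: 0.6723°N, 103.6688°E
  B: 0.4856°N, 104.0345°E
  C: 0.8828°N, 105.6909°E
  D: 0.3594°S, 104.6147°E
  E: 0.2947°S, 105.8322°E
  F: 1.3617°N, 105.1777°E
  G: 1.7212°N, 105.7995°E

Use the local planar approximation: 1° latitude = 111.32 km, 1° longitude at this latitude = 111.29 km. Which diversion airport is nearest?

F

Distances from 1.5078°N, 104.4476°E:
A: √((-0.8355·111.32)² + (-0.7788·111.29)²) = √(8650.462022 + 7512.148605) = 127.1323 km
B: √((-1.0222·111.32)² + (-0.4131·111.29)²) = √(12948.460866 + 2113.599389) = 122.7276 km
C: √((-0.6250·111.32)² + (1.2433·111.29)²) = √(4840.680625 + 19145.387116) = 154.8744 km
D: √((-1.8672·111.32)² + (0.1671·111.29)²) = √(43204.409398 + 345.832007) = 208.6869 km
E: √((-1.8025·111.32)² + (1.3846·111.29)²) = √(40262.148108 + 23744.385761) = 252.9951 km
F: √((-0.1461·111.32)² + (0.7301·111.29)²) = √(264.512882 + 6602.022221) = 82.8646 km
G: √((0.2134·111.32)² + (1.3519·111.29)²) = √(564.332712 + 22636.090465) = 152.3169 km
Minimum: F at 82.8646 km.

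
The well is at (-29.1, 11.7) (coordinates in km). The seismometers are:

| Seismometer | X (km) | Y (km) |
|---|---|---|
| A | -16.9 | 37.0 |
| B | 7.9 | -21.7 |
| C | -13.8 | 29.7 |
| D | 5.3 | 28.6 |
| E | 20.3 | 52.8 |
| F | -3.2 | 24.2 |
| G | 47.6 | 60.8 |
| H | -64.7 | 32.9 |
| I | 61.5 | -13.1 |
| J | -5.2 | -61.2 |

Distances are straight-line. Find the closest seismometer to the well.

Distances from (-29.1, 11.7):
A: 28.1 km
B: 49.8 km
C: 23.6 km
D: 38.3 km
E: 64.3 km
F: 28.8 km
G: 91.1 km
H: 41.4 km
I: 93.9 km
J: 76.7 km
Minimum: C at 23.6 km.

C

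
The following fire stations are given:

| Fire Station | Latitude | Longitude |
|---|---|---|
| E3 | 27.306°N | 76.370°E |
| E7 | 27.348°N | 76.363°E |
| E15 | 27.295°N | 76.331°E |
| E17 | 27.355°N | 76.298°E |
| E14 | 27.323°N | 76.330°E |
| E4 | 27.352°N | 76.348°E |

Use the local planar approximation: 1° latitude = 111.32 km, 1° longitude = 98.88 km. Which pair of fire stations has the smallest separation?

E7 and E4

Pairwise distances:
E3–E7: 4.726 km
E3–E15: 4.046 km
E3–E17: 8.969 km
E3–E14: 4.385 km
E3–E4: 5.564 km
E7–E15: 6.695 km
E7–E17: 6.474 km
E7–E14: 4.289 km
E7–E4: 1.549 km
E15–E17: 7.434 km
E15–E14: 3.119 km
E15–E4: 6.564 km
E17–E14: 4.765 km
E17–E4: 4.955 km
E14–E4: 3.686 km
Closest pair: E7–E4 at 1.549 km.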